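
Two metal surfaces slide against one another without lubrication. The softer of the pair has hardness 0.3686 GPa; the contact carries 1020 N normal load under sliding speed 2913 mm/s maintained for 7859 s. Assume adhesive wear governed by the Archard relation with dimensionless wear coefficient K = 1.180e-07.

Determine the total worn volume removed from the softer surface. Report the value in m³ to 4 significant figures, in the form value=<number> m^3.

Printed values are rounded. Each operation runs at full precision, and rounded just once: four significant figures.
Convert: Sliding speed v = 2913 mm/s = 2.913 m/s. Path length L = v·t = 2.913 m/s × 7859 s = 2.289e+04 m.
Convert: Hardness H = 0.3686 GPa = 3.686e+08 Pa.
SI base units throughout: W = 1020 N, H = 3.686e+08 Pa, K = 1.180e-07.
Archard volume V = K·W·L/H = 1.180e-07 · 1020 · 2.289e+04 / 3.686e+08 = 7.475e-09 m³.

value=7.475e-09 m^3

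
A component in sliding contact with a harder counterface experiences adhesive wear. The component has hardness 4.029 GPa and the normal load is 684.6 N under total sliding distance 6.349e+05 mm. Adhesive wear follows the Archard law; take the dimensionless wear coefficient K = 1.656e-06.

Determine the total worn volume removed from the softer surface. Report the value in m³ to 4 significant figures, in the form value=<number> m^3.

value=1.787e-10 m^3

Intermediates are shown rounded; every step keeps exact precision; one final rounding to 4 significant figures.
Distance covered L = 6.349e+05 mm = 634.9 m.
Hardness H = 4.029 GPa = 4.029e+09 Pa.
In SI base units, W = 684.6 N, H = 4.029e+09 Pa, K = 1.656e-06.
The Archard volume V = K·W·L/H = 1.656e-06 · 684.6 · 634.9 / 4.029e+09 = 1.787e-10 m³.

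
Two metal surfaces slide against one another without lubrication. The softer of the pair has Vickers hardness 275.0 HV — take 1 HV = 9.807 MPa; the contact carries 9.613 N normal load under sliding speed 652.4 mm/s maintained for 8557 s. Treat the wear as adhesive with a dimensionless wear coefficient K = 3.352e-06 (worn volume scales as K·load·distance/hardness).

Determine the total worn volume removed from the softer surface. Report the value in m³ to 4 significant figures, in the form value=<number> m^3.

value=6.670e-11 m^3

All working math runs at full float precision, and the intermediates are printed rounded. Rounded just once to 4 significant figures.
Convert: Sliding speed v = 652.4 mm/s = 0.6524 m/s. Total distance L = v·t = 0.6524 m/s × 8557 s = 5583 m.
Convert: Hardness H = 275.0 HV × 9.807 MPa/HV = 2697 MPa = 2.697e+09 Pa.
As SI base values: W = 9.613 N, H = 2.697e+09 Pa, K = 3.352e-06.
Wear volume V = K·W·L/H = 3.352e-06 · 9.613 · 5583 / 2.697e+09 = 6.670e-11 m³.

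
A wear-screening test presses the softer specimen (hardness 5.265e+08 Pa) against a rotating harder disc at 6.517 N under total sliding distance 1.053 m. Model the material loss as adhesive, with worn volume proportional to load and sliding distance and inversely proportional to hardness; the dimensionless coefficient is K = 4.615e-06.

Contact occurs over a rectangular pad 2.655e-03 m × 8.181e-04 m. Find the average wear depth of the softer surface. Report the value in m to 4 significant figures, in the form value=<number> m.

value=2.769e-08 m

The intermediates appear rounded. All arithmetic maintains exact precision; a lone final rounding, at four significant digits.
Convert: Contact area A = 2.655e-03 m × 8.181e-04 m = 2.172e-06 m².
Working in SI base units: W = 6.517 N, H = 5.265e+08 Pa, K = 4.615e-06.
By Archard's law, V = K·W·L/H = 4.615e-06 · 6.517 · 1.053 / 5.265e+08 = 6.015e-14 m³.
Average depth h = V/A = 6.015e-14 / 2.172e-06 = 2.769e-08 m.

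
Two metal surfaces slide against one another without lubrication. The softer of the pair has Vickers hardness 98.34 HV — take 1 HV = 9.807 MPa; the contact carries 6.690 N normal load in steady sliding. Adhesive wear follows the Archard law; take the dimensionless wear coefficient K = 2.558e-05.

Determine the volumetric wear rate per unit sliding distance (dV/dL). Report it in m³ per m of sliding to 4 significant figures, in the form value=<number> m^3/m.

Intermediates are printed rounded; the algebra keeps exact precision — a single final rounding, at four significant figures.
Hardness H = 98.34 HV × 9.807 MPa/HV = 964.4 MPa = 9.644e+08 Pa.
SI base units throughout: W = 6.690 N, H = 9.644e+08 Pa, K = 2.558e-05.
Wear rate dV/dL = K·W/H: 2.558e-05 · 6.690 / 9.644e+08 = 1.774e-13 m³/m.

value=1.774e-13 m^3/m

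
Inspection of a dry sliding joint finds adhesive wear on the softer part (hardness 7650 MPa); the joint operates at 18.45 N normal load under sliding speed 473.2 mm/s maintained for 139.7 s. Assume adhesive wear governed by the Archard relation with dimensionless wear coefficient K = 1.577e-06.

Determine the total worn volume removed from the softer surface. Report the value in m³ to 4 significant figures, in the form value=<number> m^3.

value=2.514e-13 m^3

Each operation keeps full float precision, and intermediates are printed rounded; one last rounding to four significant digits.
Convert: Sliding speed v = 473.2 mm/s = 0.4732 m/s. The distance L = v·t = 0.4732 m/s × 139.7 s = 66.11 m.
Convert: Hardness H = 7650 MPa = 7.650e+09 Pa.
Expressed in SI base units: W = 18.45 N, H = 7.650e+09 Pa, K = 1.577e-06.
The Archard volume V = K·W·L/H = 1.577e-06 · 18.45 · 66.11 / 7.650e+09 = 2.514e-13 m³.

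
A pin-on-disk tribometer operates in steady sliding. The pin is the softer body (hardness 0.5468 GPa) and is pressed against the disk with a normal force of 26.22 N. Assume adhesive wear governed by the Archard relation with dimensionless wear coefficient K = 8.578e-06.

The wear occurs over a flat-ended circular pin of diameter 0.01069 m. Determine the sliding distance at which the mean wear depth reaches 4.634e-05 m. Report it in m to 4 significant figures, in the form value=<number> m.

value=1.011e+04 m

All arithmetic keeps full float precision; printed values are rounded; one final rounding to four significant figures.
Hardness H = 0.5468 GPa = 5.468e+08 Pa.
Contact area A = π·d²/4 = π·(0.01069 m)²/4 = 8.975e-05 m².
In SI base units: W = 26.22 N, H = 5.468e+08 Pa, K = 8.578e-06.
Limit volume V_lim = h_lim·A = 4.634e-05 · 8.975e-05 = 4.159e-09 m³.
Sliding life L = V_lim·H/(K·W) = 4.159e-09 · 5.468e+08 / (8.578e-06 · 26.22) = 1.011e+04 m.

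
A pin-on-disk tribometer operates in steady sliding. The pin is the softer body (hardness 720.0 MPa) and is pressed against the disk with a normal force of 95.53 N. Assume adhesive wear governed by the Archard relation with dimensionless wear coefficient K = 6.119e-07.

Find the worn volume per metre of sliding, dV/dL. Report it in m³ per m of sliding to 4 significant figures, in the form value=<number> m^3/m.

Every step carries full float precision; displayed values are rounded, and rounded just once: 4 significant figures.
Hardness H = 720.0 MPa = 7.200e+08 Pa.
Working in SI base units: W = 95.53 N, H = 7.200e+08 Pa, K = 6.119e-07.
Wear rate dV/dL = K·W/H, per unit distance: 6.119e-07 · 95.53 / 7.200e+08 = 8.119e-14 m³/m.

value=8.119e-14 m^3/m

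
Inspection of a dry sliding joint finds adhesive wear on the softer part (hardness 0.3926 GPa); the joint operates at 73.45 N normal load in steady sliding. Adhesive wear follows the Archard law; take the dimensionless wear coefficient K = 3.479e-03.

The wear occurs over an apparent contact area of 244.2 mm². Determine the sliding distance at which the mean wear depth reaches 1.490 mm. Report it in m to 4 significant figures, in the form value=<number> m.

Each operation keeps full float precision — printed values are rounded. Rounded just once: 4 significant digits.
Hardness H = 0.3926 GPa = 3.926e+08 Pa.
Contact area A = 244.2 mm² = 2.442e-04 m².
Depth limit h_lim = 1.490 mm = 0.001490 m.
Collected in SI base units: W = 73.45 N, H = 3.926e+08 Pa, K = 3.479e-03.
Allowed volume V_lim = h_lim·A = 0.001490 · 2.442e-04 = 3.639e-07 m³.
Inverting, life L = V_lim·H/(K·W) = 3.639e-07 · 3.926e+08 / (3.479e-03 · 73.45) = 559.0 m.

value=559.0 m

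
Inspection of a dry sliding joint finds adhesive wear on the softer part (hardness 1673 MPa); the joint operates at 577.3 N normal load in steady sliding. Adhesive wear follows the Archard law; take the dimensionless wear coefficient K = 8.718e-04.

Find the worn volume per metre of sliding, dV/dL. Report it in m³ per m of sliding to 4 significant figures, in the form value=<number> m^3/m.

value=3.008e-10 m^3/m

The computation maintains full precision — quoted intermediates are rounded. Rounded just once to four significant figures.
Convert: Hardness H = 1673 MPa = 1.673e+09 Pa.
Working in SI base units: W = 577.3 N, H = 1.673e+09 Pa, K = 8.718e-04.
The wear rate dV/dL = K·W/H (independent of L): 8.718e-04 · 577.3 / 1.673e+09 = 3.008e-10 m³/m.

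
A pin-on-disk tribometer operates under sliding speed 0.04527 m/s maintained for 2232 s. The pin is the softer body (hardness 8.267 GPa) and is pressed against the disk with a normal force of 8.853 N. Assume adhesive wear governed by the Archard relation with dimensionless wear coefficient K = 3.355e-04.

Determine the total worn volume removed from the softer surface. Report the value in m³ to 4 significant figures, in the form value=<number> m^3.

Shown intermediates are rounded; all working math keeps full float precision — rounded once at the end: 4 significant digits.
Convert: Total distance L = v·t = 0.04527 m/s × 2232 s = 101.0 m.
Convert: Hardness H = 8.267 GPa = 8.267e+09 Pa.
Working in SI base units: W = 8.853 N, H = 8.267e+09 Pa, K = 3.355e-04.
Wear volume V = K·W·L/H = 3.355e-04 · 8.853 · 101.0 / 8.267e+09 = 3.630e-11 m³.

value=3.630e-11 m^3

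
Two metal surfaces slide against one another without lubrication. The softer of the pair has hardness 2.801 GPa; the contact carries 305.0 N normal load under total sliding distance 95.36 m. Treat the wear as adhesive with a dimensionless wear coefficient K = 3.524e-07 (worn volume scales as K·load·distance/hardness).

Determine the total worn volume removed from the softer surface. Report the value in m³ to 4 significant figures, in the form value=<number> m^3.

value=3.659e-12 m^3

All working math carries exact precision; the intermediates are printed rounded. Rounded just once, at four significant digits.
Hardness H = 2.801 GPa = 2.801e+09 Pa.
In SI base units: W = 305.0 N, H = 2.801e+09 Pa, K = 3.524e-07.
Archard volume V = K·W·L/H = 3.524e-07 · 305.0 · 95.36 / 2.801e+09 = 3.659e-12 m³.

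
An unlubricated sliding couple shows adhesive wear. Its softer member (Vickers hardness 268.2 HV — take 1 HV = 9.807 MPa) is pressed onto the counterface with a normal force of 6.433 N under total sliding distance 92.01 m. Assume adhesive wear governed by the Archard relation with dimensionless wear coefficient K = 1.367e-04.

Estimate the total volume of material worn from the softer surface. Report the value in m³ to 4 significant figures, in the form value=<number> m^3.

value=3.076e-11 m^3

Each operation keeps full precision. Intermediate values appear rounded, and one final rounding to 4 significant digits.
Hardness H = 268.2 HV × 9.807 MPa/HV = 2630 MPa = 2.630e+09 Pa.
As SI base values: W = 6.433 N, H = 2.630e+09 Pa, K = 1.367e-04.
Volume removed: V = K·W·L/H = 1.367e-04 · 6.433 · 92.01 / 2.630e+09 = 3.076e-11 m³.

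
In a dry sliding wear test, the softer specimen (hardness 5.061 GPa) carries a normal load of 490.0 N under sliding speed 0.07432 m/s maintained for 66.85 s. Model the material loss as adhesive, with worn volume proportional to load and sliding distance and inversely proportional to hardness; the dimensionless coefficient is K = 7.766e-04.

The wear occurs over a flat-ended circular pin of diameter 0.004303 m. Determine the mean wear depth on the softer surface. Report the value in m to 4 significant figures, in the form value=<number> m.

All arithmetic carries exact precision — intermediates are displayed rounded; one final rounding: four significant digits.
Total distance L = v·t = 0.07432 m/s × 66.85 s = 4.968 m.
Hardness H = 5.061 GPa = 5.061e+09 Pa.
Contact area A = π·d²/4 = π·(0.004303 m)²/4 = 1.454e-05 m².
In SI base units, W = 490.0 N, H = 5.061e+09 Pa, K = 7.766e-04.
Archard relation: V = K·W·L/H = 7.766e-04 · 490.0 · 4.968 / 5.061e+09 = 3.736e-10 m³.
Mean wear depth h = V/A = 3.736e-10 / 1.454e-05 = 2.569e-05 m.

value=2.569e-05 m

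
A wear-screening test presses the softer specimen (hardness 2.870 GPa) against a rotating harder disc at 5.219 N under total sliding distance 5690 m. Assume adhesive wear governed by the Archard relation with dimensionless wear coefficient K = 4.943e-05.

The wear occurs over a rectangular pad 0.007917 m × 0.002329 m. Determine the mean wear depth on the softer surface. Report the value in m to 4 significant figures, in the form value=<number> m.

Intermediates appear rounded — every step holds full precision, and a single final rounding, at four significant figures.
Hardness H = 2.870 GPa = 2.870e+09 Pa.
Contact area A = 0.007917 m × 0.002329 m = 1.844e-05 m².
Expressed in SI base units: W = 5.219 N, H = 2.870e+09 Pa, K = 4.943e-05.
By Archard's law, V = K·W·L/H = 4.943e-05 · 5.219 · 5690 / 2.870e+09 = 5.115e-10 m³.
Average depth h = V/A = 5.115e-10 / 1.844e-05 = 2.774e-05 m.

value=2.774e-05 m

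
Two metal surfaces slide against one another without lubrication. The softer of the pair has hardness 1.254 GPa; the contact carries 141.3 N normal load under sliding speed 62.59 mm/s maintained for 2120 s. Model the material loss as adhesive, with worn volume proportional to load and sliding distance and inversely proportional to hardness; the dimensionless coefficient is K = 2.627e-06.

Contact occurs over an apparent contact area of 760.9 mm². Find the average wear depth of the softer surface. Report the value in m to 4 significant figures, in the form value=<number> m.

value=5.162e-08 m

Every step holds full float precision. The intermediates appear rounded — one last rounding to 4 significant figures.
Sliding speed v = 62.59 mm/s = 0.06259 m/s. Distance L = v·t = 0.06259 m/s × 2120 s = 132.7 m.
Hardness H = 1.254 GPa = 1.254e+09 Pa.
Contact area A = 760.9 mm² = 7.609e-04 m².
In SI base units: W = 141.3 N, H = 1.254e+09 Pa, K = 2.627e-06.
Volume removed: V = K·W·L/H = 2.627e-06 · 141.3 · 132.7 / 1.254e+09 = 3.928e-11 m³.
Mean depth h = V/A = 3.928e-11 / 7.609e-04 = 5.162e-08 m.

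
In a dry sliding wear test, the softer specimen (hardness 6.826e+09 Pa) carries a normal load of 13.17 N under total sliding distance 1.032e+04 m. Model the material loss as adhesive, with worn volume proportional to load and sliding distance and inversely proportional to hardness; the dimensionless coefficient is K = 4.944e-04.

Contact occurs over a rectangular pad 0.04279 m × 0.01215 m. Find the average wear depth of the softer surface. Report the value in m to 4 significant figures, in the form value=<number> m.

value=1.893e-05 m

Each operation maintains full float precision; the intermediates are shown rounded; rounded just once, at four significant digits.
Convert: Contact area A = 0.04279 m × 0.01215 m = 5.199e-04 m².
Collected in SI base units: W = 13.17 N, H = 6.826e+09 Pa, K = 4.944e-04.
Archard volume V = K·W·L/H = 4.944e-04 · 13.17 · 1.032e+04 / 6.826e+09 = 9.844e-09 m³.
Depth of wear h = V/A = 9.844e-09 / 5.199e-04 = 1.893e-05 m.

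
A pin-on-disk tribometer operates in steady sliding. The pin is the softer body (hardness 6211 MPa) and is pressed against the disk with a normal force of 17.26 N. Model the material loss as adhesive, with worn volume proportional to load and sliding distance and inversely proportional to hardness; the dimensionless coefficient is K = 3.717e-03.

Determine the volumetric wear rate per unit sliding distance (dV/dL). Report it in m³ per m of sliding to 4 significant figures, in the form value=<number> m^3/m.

Printed values are rounded, and each operation maintains full float precision — one final rounding, at 4 significant figures.
Hardness H = 6211 MPa = 6.211e+09 Pa.
Collected in SI base units: W = 17.26 N, H = 6.211e+09 Pa, K = 3.717e-03.
Wear rate dV/dL = K·W/H, so: 3.717e-03 · 17.26 / 6.211e+09 = 1.033e-11 m³/m.

value=1.033e-11 m^3/m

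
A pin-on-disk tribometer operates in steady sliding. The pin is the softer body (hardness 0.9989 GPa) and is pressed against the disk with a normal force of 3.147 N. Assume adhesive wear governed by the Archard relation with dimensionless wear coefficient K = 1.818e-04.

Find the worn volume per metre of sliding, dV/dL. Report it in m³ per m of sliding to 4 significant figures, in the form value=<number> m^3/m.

The intermediates are printed rounded, and all arithmetic maintains full precision. Rounded once at the end: four significant digits.
Hardness H = 0.9989 GPa = 9.989e+08 Pa.
Working in SI base units: W = 3.147 N, H = 9.989e+08 Pa, K = 1.818e-04.
Volumetric rate dV/dL = K·W/H, per unit distance: 1.818e-04 · 3.147 / 9.989e+08 = 5.728e-13 m³/m.

value=5.728e-13 m^3/m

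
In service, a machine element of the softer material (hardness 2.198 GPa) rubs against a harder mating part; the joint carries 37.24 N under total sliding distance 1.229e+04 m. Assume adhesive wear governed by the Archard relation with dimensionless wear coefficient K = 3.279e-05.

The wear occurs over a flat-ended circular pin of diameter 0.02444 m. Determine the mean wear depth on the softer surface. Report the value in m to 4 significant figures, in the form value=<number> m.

Displayed values are rounded. The algebra keeps full float precision — one final rounding, at four significant digits.
Hardness H = 2.198 GPa = 2.198e+09 Pa.
Contact area A = π·d²/4 = π·(0.02444 m)²/4 = 4.691e-04 m².
Expressed in SI base units: W = 37.24 N, H = 2.198e+09 Pa, K = 3.279e-05.
Worn volume V = K·W·L/H = 3.279e-05 · 37.24 · 1.229e+04 / 2.198e+09 = 6.828e-09 m³.
Depth h = V/A = 6.828e-09 / 4.691e-04 = 1.455e-05 m.

value=1.455e-05 m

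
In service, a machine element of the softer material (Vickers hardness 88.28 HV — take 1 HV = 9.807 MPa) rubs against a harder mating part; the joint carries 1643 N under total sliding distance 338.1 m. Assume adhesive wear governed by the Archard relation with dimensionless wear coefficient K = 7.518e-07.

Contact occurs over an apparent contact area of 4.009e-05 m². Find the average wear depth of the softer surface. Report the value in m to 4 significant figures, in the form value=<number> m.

value=1.203e-05 m

Intermediate values are shown rounded, and all arithmetic runs at exact precision. Rounded once at the end, at 4 significant digits.
Hardness H = 88.28 HV × 9.807 MPa/HV = 865.8 MPa = 8.658e+08 Pa.
In SI base units: W = 1643 N, H = 8.658e+08 Pa, K = 7.518e-07.
Archard volume V = K·W·L/H = 7.518e-07 · 1643 · 338.1 / 8.658e+08 = 4.824e-10 m³.
Mean wear depth h = V/A = 4.824e-10 / 4.009e-05 = 1.203e-05 m.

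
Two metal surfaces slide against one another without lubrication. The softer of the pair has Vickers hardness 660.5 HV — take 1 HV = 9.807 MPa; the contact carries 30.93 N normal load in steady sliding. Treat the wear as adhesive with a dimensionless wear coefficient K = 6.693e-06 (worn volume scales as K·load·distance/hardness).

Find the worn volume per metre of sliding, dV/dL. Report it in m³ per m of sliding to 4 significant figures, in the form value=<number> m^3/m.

Every step keeps exact precision; intermediates are printed rounded. Rounded just once: 4 significant figures.
Hardness H = 660.5 HV × 9.807 MPa/HV = 6478 MPa = 6.478e+09 Pa.
In SI base units, W = 30.93 N, H = 6.478e+09 Pa, K = 6.693e-06.
Rate of wear dV/dL = K·W/H, so: 6.693e-06 · 30.93 / 6.478e+09 = 3.196e-14 m³/m.

value=3.196e-14 m^3/m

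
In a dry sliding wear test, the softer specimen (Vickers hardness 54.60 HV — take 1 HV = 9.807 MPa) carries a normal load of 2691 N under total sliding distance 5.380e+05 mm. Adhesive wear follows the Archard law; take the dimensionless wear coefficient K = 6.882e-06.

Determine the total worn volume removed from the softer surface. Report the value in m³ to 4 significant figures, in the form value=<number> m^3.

All arithmetic holds exact precision; quoted intermediates are rounded — one final rounding, at 4 significant figures.
Distance L = 5.380e+05 mm = 538.0 m.
Hardness H = 54.60 HV × 9.807 MPa/HV = 535.5 MPa = 5.355e+08 Pa.
Collected in SI base units: W = 2691 N, H = 5.355e+08 Pa, K = 6.882e-06.
Archard volume V = K·W·L/H = 6.882e-06 · 2691 · 538.0 / 5.355e+08 = 1.861e-08 m³.

value=1.861e-08 m^3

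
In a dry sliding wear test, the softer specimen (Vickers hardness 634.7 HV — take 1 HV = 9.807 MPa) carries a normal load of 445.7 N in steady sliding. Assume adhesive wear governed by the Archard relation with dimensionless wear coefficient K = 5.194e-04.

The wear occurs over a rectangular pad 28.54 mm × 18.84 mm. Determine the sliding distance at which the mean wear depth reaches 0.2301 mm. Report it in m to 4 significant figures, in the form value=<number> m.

Every step maintains full precision; shown intermediates are rounded. Rounded once at the end: 4 significant digits.
Hardness H = 634.7 HV × 9.807 MPa/HV = 6225 MPa = 6.225e+09 Pa.
Pad sides 28.54 mm × 18.84 mm = 0.02854 m × 0.01884 m. Contact area A = 0.02854 m × 0.01884 m = 5.377e-04 m².
Depth limit h_lim = 0.2301 mm = 2.301e-04 m.
Restated in SI base units: W = 445.7 N, H = 6.225e+09 Pa, K = 5.194e-04.
Allowed volume V_lim = h_lim·A = 2.301e-04 · 5.377e-04 = 1.237e-07 m³.
Life L = V_lim·H/(K·W) = 1.237e-07 · 6.225e+09 / (5.194e-04 · 445.7) = 3327 m.

value=3327 m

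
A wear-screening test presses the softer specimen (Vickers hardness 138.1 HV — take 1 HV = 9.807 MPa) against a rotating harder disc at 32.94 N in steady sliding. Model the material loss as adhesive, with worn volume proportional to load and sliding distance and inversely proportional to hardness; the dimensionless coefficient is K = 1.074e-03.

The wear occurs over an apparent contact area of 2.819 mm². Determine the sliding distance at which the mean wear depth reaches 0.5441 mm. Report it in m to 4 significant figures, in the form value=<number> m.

The computation keeps full precision — intermediate values are printed rounded. Rounded just once to 4 significant figures.
Hardness H = 138.1 HV × 9.807 MPa/HV = 1354 MPa = 1.354e+09 Pa.
Contact area A = 2.819 mm² = 2.819e-06 m².
Depth limit h_lim = 0.5441 mm = 5.441e-04 m.
In SI base units: W = 32.94 N, H = 1.354e+09 Pa, K = 1.074e-03.
Wearable volume V_lim = h_lim·A = 5.441e-04 · 2.819e-06 = 1.534e-09 m³.
Inverting, life L = V_lim·H/(K·W) = 1.534e-09 · 1.354e+09 / (1.074e-03 · 32.94) = 58.72 m.

value=58.72 m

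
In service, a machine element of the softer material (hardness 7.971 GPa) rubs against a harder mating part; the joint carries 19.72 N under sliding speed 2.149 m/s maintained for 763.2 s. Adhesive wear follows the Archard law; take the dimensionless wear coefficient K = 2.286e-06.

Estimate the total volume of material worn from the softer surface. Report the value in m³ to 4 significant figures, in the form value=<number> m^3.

The computation runs at full precision — intermediates appear rounded; one last rounding to 4 significant figures.
Convert: The distance L = v·t = 2.149 m/s × 763.2 s = 1640 m.
Convert: Hardness H = 7.971 GPa = 7.971e+09 Pa.
Working in SI base units: W = 19.72 N, H = 7.971e+09 Pa, K = 2.286e-06.
Wear volume V = K·W·L/H = 2.286e-06 · 19.72 · 1640 / 7.971e+09 = 9.276e-12 m³.

value=9.276e-12 m^3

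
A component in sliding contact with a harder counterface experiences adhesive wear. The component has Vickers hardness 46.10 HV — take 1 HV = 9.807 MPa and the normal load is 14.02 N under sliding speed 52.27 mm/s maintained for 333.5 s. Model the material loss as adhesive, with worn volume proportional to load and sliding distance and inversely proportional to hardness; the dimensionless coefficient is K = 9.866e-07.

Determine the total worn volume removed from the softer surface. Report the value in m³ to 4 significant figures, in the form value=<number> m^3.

The intermediates appear rounded; the computation maintains full float precision. Rounded just once: four significant figures.
Convert: Sliding speed v = 52.27 mm/s = 0.05227 m/s. Total distance L = v·t = 0.05227 m/s × 333.5 s = 17.43 m.
Convert: Hardness H = 46.10 HV × 9.807 MPa/HV = 452.1 MPa = 4.521e+08 Pa.
SI base units throughout: W = 14.02 N, H = 4.521e+08 Pa, K = 9.866e-07.
Archard volume V = K·W·L/H = 9.866e-07 · 14.02 · 17.43 / 4.521e+08 = 5.333e-13 m³.

value=5.333e-13 m^3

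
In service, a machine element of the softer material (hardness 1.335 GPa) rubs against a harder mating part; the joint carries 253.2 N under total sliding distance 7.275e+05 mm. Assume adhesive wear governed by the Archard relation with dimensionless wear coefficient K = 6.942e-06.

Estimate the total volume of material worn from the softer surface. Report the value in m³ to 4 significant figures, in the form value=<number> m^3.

value=9.579e-10 m^3

All arithmetic carries full precision, and intermediate values appear rounded. Rounded just once, at four significant digits.
Distance covered L = 7.275e+05 mm = 727.5 m.
Hardness H = 1.335 GPa = 1.335e+09 Pa.
In SI base units, W = 253.2 N, H = 1.335e+09 Pa, K = 6.942e-06.
Archard volume V = K·W·L/H = 6.942e-06 · 253.2 · 727.5 / 1.335e+09 = 9.579e-10 m³.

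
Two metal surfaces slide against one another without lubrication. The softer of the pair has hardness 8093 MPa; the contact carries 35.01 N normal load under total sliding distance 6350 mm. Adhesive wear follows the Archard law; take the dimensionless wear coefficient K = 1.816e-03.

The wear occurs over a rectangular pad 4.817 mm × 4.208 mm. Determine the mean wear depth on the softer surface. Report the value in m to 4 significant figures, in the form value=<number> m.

Each operation holds full float precision — the intermediates are displayed rounded — one final rounding, at four significant digits.
Distance covered L = 6350 mm = 6.350 m.
Hardness H = 8093 MPa = 8.093e+09 Pa.
Pad sides 4.817 mm × 4.208 mm = 0.004817 m × 0.004208 m. Contact area A = 0.004817 m × 0.004208 m = 2.027e-05 m².
In SI base units: W = 35.01 N, H = 8.093e+09 Pa, K = 1.816e-03.
Archard volume V = K·W·L/H = 1.816e-03 · 35.01 · 6.350 / 8.093e+09 = 4.989e-11 m³.
Mean wear depth h = V/A = 4.989e-11 / 2.027e-05 = 2.461e-06 m.

value=2.461e-06 m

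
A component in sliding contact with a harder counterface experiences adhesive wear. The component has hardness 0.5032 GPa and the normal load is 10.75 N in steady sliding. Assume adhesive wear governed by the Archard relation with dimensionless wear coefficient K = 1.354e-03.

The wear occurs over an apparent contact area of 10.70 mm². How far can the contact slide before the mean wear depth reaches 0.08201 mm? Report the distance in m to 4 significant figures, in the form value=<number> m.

value=30.34 m

The algebra carries full float precision. Intermediate values are displayed rounded; a lone final rounding, at 4 significant digits.
Convert: Hardness H = 0.5032 GPa = 5.032e+08 Pa.
Convert: Contact area A = 10.70 mm² = 1.070e-05 m².
Convert: Depth limit h_lim = 0.08201 mm = 8.201e-05 m.
Working in SI base units: W = 10.75 N, H = 5.032e+08 Pa, K = 1.354e-03.
Wearable volume V_lim = h_lim·A = 8.201e-05 · 1.070e-05 = 8.775e-10 m³.
Life L = V_lim·H/(K·W) = 8.775e-10 · 5.032e+08 / (1.354e-03 · 10.75) = 30.34 m.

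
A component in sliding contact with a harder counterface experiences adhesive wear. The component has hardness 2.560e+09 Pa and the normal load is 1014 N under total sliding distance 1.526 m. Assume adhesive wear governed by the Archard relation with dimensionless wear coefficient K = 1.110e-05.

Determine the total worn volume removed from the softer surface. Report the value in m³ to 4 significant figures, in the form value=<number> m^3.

value=6.709e-12 m^3

Intermediates are displayed rounded. Each operation keeps exact precision. Rounded once at the end: 4 significant digits.
Working in SI base units: W = 1014 N, H = 2.560e+09 Pa, K = 1.110e-05.
The Archard volume V = K·W·L/H = 1.110e-05 · 1014 · 1.526 / 2.560e+09 = 6.709e-12 m³.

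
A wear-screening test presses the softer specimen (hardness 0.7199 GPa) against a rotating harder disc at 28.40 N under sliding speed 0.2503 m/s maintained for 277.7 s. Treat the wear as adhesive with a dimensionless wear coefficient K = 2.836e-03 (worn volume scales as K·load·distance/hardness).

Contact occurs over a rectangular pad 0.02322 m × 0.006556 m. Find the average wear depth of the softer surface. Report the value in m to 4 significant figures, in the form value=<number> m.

Quoted intermediates are rounded, and every step holds full precision; one last rounding, at four significant figures.
Path length L = v·t = 0.2503 m/s × 277.7 s = 69.51 m.
Hardness H = 0.7199 GPa = 7.199e+08 Pa.
Contact area A = 0.02322 m × 0.006556 m = 1.522e-04 m².
Working in SI base units: W = 28.40 N, H = 7.199e+08 Pa, K = 2.836e-03.
Worn volume V = K·W·L/H = 2.836e-03 · 28.40 · 69.51 / 7.199e+08 = 7.777e-09 m³.
Wear depth h = V/A = 7.777e-09 / 1.522e-04 = 5.108e-05 m.

value=5.108e-05 m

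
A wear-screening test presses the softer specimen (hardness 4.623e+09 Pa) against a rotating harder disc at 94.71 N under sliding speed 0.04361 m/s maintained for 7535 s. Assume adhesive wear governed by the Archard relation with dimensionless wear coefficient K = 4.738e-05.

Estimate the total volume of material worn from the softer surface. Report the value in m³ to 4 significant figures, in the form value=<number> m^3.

value=3.190e-10 m^3

The algebra keeps exact precision — intermediates are displayed rounded. Rounded once at the end: 4 significant digits.
Convert: Distance L = v·t = 0.04361 m/s × 7535 s = 328.6 m.
In SI base units, W = 94.71 N, H = 4.623e+09 Pa, K = 4.738e-05.
Archard relation: V = K·W·L/H = 4.738e-05 · 94.71 · 328.6 / 4.623e+09 = 3.190e-10 m³.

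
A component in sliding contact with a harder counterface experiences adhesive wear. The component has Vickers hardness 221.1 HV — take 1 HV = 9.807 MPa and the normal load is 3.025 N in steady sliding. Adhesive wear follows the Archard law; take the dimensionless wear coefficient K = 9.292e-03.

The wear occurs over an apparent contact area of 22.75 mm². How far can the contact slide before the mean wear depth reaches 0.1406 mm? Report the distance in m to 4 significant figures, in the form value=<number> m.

All arithmetic carries exact precision, and intermediates are displayed rounded; one last rounding, at 4 significant figures.
Convert: Hardness H = 221.1 HV × 9.807 MPa/HV = 2168 MPa = 2.168e+09 Pa.
Convert: Contact area A = 22.75 mm² = 2.275e-05 m².
Convert: Depth limit h_lim = 0.1406 mm = 1.406e-04 m.
In SI base units, W = 3.025 N, H = 2.168e+09 Pa, K = 9.292e-03.
Wearable volume V_lim = h_lim·A = 1.406e-04 · 2.275e-05 = 3.199e-09 m³.
Sliding life L = V_lim·H/(K·W) = 3.199e-09 · 2.168e+09 / (9.292e-03 · 3.025) = 246.7 m.

value=246.7 m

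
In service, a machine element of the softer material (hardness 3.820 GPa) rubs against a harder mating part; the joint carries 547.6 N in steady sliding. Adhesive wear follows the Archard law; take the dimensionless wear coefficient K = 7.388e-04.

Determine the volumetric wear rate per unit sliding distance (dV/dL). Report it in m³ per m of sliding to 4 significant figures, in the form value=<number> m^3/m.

value=1.059e-10 m^3/m

Intermediates are printed rounded; the computation maintains full precision. Rounded just once, at four significant digits.
Convert: Hardness H = 3.820 GPa = 3.820e+09 Pa.
SI base units throughout: W = 547.6 N, H = 3.820e+09 Pa, K = 7.388e-04.
Sliding wear rate dV/dL = K·W/H (independent of L): 7.388e-04 · 547.6 / 3.820e+09 = 1.059e-10 m³/m.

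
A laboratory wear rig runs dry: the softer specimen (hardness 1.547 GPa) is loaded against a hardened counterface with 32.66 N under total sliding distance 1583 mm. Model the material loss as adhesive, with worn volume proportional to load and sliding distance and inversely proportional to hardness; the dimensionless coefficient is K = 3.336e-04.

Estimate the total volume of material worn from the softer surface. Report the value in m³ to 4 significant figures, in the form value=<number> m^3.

value=1.115e-11 m^3

The algebra runs at exact precision — the intermediates appear rounded; one last rounding to 4 significant digits.
The distance L = 1583 mm = 1.583 m.
Hardness H = 1.547 GPa = 1.547e+09 Pa.
Collected in SI base units: W = 32.66 N, H = 1.547e+09 Pa, K = 3.336e-04.
The Archard volume V = K·W·L/H = 3.336e-04 · 32.66 · 1.583 / 1.547e+09 = 1.115e-11 m³.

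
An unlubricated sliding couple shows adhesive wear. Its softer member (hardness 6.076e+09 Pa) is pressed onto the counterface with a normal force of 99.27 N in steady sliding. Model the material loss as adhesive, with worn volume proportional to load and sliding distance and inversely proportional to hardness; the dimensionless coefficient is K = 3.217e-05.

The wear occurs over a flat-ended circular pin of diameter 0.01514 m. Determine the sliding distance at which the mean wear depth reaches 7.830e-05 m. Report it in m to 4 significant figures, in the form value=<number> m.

Intermediate values are shown rounded, and every step holds full float precision; one last rounding: four significant figures.
Convert: Contact area A = π·d²/4 = π·(0.01514 m)²/4 = 1.800e-04 m².
In SI base units: W = 99.27 N, H = 6.076e+09 Pa, K = 3.217e-05.
Volume at the limit: V_lim = h_lim·A = 7.830e-05 · 1.800e-04 = 1.410e-08 m³.
Sliding life L = V_lim·H/(K·W) = 1.410e-08 · 6.076e+09 / (3.217e-05 · 99.27) = 2.682e+04 m.

value=2.682e+04 m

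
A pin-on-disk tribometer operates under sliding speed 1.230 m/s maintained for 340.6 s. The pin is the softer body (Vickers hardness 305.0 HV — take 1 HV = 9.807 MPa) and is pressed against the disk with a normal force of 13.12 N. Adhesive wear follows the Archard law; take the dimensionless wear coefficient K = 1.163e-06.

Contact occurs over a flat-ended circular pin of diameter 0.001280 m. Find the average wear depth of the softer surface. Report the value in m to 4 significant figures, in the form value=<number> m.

The algebra maintains exact precision — the intermediates are printed rounded. Rounded once at the end, at four significant digits.
Convert: Total distance L = v·t = 1.230 m/s × 340.6 s = 418.9 m.
Convert: Hardness H = 305.0 HV × 9.807 MPa/HV = 2991 MPa = 2.991e+09 Pa.
Convert: Contact area A = π·d²/4 = π·(0.001280 m)²/4 = 1.287e-06 m².
In SI base units, W = 13.12 N, H = 2.991e+09 Pa, K = 1.163e-06.
Worn volume V = K·W·L/H = 1.163e-06 · 13.12 · 418.9 / 2.991e+09 = 2.137e-12 m³.
Average depth h = V/A = 2.137e-12 / 1.287e-06 = 1.661e-06 m.

value=1.661e-06 m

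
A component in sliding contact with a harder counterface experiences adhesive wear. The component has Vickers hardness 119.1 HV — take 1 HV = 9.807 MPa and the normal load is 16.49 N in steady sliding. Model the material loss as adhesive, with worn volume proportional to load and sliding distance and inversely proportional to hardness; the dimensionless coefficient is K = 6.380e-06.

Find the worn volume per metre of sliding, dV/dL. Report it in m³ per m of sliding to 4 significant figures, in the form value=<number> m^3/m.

The intermediates are displayed rounded — the algebra holds exact precision, and one final rounding: four significant figures.
Convert: Hardness H = 119.1 HV × 9.807 MPa/HV = 1168 MPa = 1.168e+09 Pa.
As SI base values: W = 16.49 N, H = 1.168e+09 Pa, K = 6.380e-06.
Rate of wear dV/dL = K·W/H: 6.380e-06 · 16.49 / 1.168e+09 = 9.007e-14 m³/m.

value=9.007e-14 m^3/m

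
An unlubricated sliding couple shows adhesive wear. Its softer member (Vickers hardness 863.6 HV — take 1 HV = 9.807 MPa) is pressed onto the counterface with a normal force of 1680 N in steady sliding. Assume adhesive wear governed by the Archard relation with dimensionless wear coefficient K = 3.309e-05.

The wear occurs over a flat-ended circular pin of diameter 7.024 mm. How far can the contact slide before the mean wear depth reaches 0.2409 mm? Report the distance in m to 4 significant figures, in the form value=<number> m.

value=1422 m

The intermediates are shown rounded. All working math runs at full precision, and rounded just once to four significant figures.
Hardness H = 863.6 HV × 9.807 MPa/HV = 8469 MPa = 8.469e+09 Pa.
Pin diameter d = 7.024 mm = 0.007024 m. Contact area A = π·d²/4 = π·(0.007024 m)²/4 = 3.875e-05 m².
Depth limit h_lim = 0.2409 mm = 2.409e-04 m.
In SI base units: W = 1680 N, H = 8.469e+09 Pa, K = 3.309e-05.
Wearable volume V_lim = h_lim·A = 2.409e-04 · 3.875e-05 = 9.335e-09 m³.
Life L = V_lim·H/(K·W) = 9.335e-09 · 8.469e+09 / (3.309e-05 · 1680) = 1422 m.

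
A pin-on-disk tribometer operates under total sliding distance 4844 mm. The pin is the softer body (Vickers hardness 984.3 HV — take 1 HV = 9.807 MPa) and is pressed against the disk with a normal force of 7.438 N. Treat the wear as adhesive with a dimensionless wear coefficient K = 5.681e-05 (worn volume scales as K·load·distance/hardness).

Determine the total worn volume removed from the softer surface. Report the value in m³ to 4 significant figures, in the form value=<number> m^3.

value=2.120e-13 m^3

The algebra runs at full float precision. Intermediate values are printed rounded. Rounded just once, at 4 significant digits.
Convert: The distance L = 4844 mm = 4.844 m.
Convert: Hardness H = 984.3 HV × 9.807 MPa/HV = 9653 MPa = 9.653e+09 Pa.
In SI base units: W = 7.438 N, H = 9.653e+09 Pa, K = 5.681e-05.
By Archard's law, V = K·W·L/H = 5.681e-05 · 7.438 · 4.844 / 9.653e+09 = 2.120e-13 m³.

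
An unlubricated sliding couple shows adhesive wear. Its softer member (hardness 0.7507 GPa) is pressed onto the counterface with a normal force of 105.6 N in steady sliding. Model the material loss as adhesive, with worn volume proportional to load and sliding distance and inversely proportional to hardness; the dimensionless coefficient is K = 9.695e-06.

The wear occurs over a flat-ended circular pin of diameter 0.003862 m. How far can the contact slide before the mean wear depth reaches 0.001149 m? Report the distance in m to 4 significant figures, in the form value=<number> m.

Every step holds full precision — printed values are rounded — rounded once at the end to 4 significant digits.
Hardness H = 0.7507 GPa = 7.507e+08 Pa.
Contact area A = π·d²/4 = π·(0.003862 m)²/4 = 1.171e-05 m².
Working in SI base units: W = 105.6 N, H = 7.507e+08 Pa, K = 9.695e-06.
Wearable volume V_lim = h_lim·A = 0.001149 · 1.171e-05 = 1.346e-08 m³.
Sliding life L = V_lim·H/(K·W) = 1.346e-08 · 7.507e+08 / (9.695e-06 · 105.6) = 9869 m.

value=9869 m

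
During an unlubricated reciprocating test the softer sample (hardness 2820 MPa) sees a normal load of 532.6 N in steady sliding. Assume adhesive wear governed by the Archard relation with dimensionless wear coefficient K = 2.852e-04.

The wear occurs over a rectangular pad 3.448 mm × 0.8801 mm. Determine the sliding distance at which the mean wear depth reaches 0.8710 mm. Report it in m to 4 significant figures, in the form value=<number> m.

value=49.07 m

All working math keeps full float precision. Intermediate values appear rounded — rounded just once, at four significant digits.
Convert: Hardness H = 2820 MPa = 2.820e+09 Pa.
Convert: Pad sides 3.448 mm × 0.8801 mm = 3.448e-03 m × 8.801e-04 m. Contact area A = 3.448e-03 m × 8.801e-04 m = 3.035e-06 m².
Convert: Depth limit h_lim = 0.8710 mm = 8.710e-04 m.
Restated in SI base units: W = 532.6 N, H = 2.820e+09 Pa, K = 2.852e-04.
Allowed volume V_lim = h_lim·A = 8.710e-04 · 3.035e-06 = 2.643e-09 m³.
Inverting, life L = V_lim·H/(K·W) = 2.643e-09 · 2.820e+09 / (2.852e-04 · 532.6) = 49.07 m.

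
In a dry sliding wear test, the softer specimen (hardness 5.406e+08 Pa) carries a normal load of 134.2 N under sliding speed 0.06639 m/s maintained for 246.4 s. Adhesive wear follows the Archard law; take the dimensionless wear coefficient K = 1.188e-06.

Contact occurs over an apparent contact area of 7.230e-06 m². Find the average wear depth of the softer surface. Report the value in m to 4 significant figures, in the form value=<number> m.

Intermediate values are displayed rounded — all working math runs at full float precision, and one final rounding, at 4 significant figures.
The distance L = v·t = 0.06639 m/s × 246.4 s = 16.36 m.
Restated in SI base units: W = 134.2 N, H = 5.406e+08 Pa, K = 1.188e-06.
The Archard volume V = K·W·L/H = 1.188e-06 · 134.2 · 16.36 / 5.406e+08 = 4.824e-12 m³.
Average depth h = V/A = 4.824e-12 / 7.230e-06 = 6.673e-07 m.

value=6.673e-07 m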